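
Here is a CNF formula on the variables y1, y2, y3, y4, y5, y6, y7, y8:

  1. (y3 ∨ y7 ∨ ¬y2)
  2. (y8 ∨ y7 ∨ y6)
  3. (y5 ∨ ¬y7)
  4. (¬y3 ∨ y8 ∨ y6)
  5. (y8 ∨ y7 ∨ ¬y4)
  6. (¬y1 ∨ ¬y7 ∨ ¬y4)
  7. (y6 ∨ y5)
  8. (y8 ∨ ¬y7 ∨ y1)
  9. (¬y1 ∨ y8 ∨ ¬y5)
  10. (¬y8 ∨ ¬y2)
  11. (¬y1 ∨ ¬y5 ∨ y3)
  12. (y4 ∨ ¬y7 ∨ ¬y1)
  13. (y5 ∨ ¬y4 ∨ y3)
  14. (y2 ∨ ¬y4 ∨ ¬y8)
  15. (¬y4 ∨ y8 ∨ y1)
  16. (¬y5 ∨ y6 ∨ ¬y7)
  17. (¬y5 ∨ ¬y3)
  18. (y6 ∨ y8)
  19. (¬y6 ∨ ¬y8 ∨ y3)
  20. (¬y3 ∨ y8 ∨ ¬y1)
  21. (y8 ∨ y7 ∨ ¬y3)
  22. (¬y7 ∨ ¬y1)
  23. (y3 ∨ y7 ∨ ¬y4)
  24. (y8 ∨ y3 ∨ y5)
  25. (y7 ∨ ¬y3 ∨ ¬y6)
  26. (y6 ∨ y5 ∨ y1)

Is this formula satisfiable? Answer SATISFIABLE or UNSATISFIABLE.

Branch on y1: take y1 = False.
Try y2 = False.
Branch on y3: take y3 = False.
For the remaining variables, y4 = False, y5 = True, y6 = False, y7 = False, y8 = True works.
So y1=F  y2=F  y3=F  y4=F  y5=T  y6=F  y7=F  y8=T is a satisfying assignment.

SATISFIABLE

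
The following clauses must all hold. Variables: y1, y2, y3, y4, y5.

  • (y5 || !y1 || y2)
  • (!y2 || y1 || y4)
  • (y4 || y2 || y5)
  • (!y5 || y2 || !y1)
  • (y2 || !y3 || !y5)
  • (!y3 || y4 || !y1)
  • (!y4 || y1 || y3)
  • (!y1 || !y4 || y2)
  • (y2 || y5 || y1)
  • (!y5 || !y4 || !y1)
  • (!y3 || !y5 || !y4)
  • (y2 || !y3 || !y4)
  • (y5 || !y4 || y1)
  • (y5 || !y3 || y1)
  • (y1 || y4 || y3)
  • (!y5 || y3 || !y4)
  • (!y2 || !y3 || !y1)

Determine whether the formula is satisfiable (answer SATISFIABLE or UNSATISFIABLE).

SATISFIABLE

Branch on y1: take y1 = True.
Branch on y2: take y2 = True.
  then y3 is forced to False.
Branch on y4: take y4 = False.
y5 is now unconstrained; take y5 = False.
Every clause has at least one true literal under this assignment.
So y1=T, y2=T, y3=F, y4=F, y5=F is a satisfying assignment.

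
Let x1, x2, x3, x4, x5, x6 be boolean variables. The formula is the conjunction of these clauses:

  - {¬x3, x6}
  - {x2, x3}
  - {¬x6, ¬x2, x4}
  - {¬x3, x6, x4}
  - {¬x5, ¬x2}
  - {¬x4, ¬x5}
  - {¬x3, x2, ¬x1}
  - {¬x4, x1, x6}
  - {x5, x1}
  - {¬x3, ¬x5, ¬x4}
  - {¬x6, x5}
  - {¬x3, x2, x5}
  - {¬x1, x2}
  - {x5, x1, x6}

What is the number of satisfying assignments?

Satisfying assignments:
  x1=0 x2=0 x3=1 x4=0 x5=1 x6=1
  x1=1 x2=1 x3=0 x4=0 x5=0 x6=0
  x1=1 x2=1 x3=0 x4=1 x5=0 x6=0
That's 3 in total.

3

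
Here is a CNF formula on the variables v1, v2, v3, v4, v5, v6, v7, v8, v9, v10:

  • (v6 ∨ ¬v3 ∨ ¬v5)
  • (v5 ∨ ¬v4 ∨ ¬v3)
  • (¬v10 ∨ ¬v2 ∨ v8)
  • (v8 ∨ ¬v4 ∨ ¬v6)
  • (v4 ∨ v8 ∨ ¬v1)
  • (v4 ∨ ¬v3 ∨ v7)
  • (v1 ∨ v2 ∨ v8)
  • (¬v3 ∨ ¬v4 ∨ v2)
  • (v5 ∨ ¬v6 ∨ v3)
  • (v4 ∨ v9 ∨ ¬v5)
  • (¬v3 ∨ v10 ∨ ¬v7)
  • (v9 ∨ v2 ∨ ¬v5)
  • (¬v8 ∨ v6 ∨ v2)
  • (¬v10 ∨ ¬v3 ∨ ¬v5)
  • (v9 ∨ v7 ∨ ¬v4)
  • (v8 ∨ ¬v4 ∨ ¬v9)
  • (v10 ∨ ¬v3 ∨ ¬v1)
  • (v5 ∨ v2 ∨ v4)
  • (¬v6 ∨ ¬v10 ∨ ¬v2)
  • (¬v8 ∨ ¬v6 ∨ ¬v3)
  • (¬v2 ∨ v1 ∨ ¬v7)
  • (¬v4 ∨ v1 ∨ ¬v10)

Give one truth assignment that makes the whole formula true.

Try v1 = True.
Branch on v2: take v2 = True.
Try v3 = False.
The remaining clauses are satisfied by v4 = True, v5 = True, v6 = False, v7 = True, v8 = True, v9 = True, v10 = True.
Every clause has at least one true literal under this assignment.

v1 = T, v2 = T, v3 = F, v4 = T, v5 = T, v6 = F, v7 = T, v8 = T, v9 = T, v10 = T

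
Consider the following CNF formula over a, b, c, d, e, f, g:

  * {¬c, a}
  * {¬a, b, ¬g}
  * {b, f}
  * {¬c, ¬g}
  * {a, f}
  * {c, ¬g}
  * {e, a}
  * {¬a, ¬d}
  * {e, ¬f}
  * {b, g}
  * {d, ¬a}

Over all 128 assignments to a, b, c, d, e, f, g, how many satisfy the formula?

2

Satisfying assignments:
  a=0 b=1 c=0 d=0 e=1 f=1 g=0
  a=0 b=1 c=0 d=1 e=1 f=1 g=0
That's 2 in total.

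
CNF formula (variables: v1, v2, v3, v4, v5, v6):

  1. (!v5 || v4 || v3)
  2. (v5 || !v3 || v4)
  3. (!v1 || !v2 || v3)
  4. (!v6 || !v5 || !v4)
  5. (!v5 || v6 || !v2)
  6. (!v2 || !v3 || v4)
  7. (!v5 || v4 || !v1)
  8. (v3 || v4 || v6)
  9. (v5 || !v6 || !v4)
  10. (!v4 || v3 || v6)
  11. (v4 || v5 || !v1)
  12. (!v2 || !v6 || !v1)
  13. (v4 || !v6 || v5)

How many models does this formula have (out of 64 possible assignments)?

8

Satisfying assignments:
  v1=F v2=F v3=T v4=F v5=T v6=F
  v1=F v2=F v3=T v4=F v5=T v6=T
  v1=F v2=F v3=T v4=T v5=F v6=F
  v1=F v2=F v3=T v4=T v5=T v6=F
  v1=F v2=T v3=T v4=T v5=F v6=F
  v1=T v2=F v3=T v4=T v5=F v6=F
  v1=T v2=F v3=T v4=T v5=T v6=F
  v1=T v2=T v3=T v4=T v5=F v6=F
That's 8 in total.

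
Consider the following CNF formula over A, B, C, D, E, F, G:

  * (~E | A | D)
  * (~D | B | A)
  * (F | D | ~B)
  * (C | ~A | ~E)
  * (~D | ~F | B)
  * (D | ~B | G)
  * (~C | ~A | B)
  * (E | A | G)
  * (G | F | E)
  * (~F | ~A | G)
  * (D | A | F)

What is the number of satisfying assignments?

Case analysis on A and D:
  A=T, D=T: 8 of the 32 assignments to (B,C,E,F,G) work.
  A=T, D=F: 5 of the 32 assignments to (B,C,E,F,G) work.
  A=F, D=T: C, F free; 3 ways for (B,E,G) × 2^2 = 12.
  A=F, D=F: remaining (B,C,E,F,G) ∈ {(F,F,F,T,T); (F,T,F,T,T); (T,F,F,T,T); (T,T,F,T,T)} — 4.
Total: 8 + 5 + 12 + 4 = 29.

29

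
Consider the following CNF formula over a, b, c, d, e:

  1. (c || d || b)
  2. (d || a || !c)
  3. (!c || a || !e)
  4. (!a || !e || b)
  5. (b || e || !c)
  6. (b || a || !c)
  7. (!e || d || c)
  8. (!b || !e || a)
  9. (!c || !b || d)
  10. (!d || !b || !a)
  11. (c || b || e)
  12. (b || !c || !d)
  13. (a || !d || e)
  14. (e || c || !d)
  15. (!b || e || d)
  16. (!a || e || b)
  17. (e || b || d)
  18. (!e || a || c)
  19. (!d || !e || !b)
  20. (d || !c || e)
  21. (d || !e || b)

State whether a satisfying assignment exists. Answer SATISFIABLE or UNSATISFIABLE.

e = True:
  b = True:
    propagation gives a=True, d=False, c=True; an empty clause results — contradiction.
  b = False:
    propagation gives a=False, c=False; an empty clause results — contradiction.
e = False:
  b = True:
    propagation gives d=True, a=False; an empty clause results — contradiction.
  b = False:
    propagation gives c=False; an empty clause results — contradiction.
Every branch closes, so no satisfying assignment exists.

UNSATISFIABLE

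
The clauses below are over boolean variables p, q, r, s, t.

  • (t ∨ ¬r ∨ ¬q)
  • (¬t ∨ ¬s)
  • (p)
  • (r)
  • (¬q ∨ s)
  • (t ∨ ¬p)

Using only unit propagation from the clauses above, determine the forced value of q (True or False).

False

(p) is a unit clause: p = True.
Unit clause (r) sets r = True.
From (t ∨ ¬p) and p = True: t = True.
(¬s ∨ ¬t) with t = True leaves only ¬s, so s = False.
From (s ∨ ¬q) and s = False: q = False.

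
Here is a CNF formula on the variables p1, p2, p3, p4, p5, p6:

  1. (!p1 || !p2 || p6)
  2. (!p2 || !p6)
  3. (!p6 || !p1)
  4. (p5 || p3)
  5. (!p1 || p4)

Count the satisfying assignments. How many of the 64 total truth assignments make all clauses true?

21

Split on p1, then p6.
  p1=1, p6=1: a clause becomes empty — 0.
  p1=1, p6=0: remaining (p2,p3,p4,p5) ∈ {(0,0,1,1); (0,1,1,0); (0,1,1,1)} — 3.
  p1=0, p6=1: p4 free; 3 ways for (p2,p3,p5) × 2^1 = 6.
  p1=0, p6=0: p2, p4 free; 3 ways for (p3,p5) × 2^2 = 12.
Total: 0 + 3 + 6 + 12 = 21.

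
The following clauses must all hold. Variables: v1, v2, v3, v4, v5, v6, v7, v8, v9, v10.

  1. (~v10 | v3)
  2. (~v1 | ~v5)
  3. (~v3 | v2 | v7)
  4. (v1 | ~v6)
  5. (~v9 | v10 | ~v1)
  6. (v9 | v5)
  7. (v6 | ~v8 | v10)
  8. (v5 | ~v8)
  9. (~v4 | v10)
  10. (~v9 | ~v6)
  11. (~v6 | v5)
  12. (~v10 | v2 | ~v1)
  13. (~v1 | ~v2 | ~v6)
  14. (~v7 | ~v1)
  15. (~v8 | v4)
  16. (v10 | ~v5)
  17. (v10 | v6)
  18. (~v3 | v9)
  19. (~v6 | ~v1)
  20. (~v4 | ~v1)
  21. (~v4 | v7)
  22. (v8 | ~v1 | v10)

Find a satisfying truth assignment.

v1=F, v2=F, v3=T, v4=T, v5=T, v6=F, v7=T, v8=F, v9=T, v10=T

Set v1 = False and propagate.
  then v6 is forced to False.
  then v10 is forced to True.
  then v3 is forced to True.
  then v9 is forced to True.
Branch on v2: take v2 = False.
  then v7 is forced to True.
For the remaining variables, v4 = True, v5 = True, v8 = False works.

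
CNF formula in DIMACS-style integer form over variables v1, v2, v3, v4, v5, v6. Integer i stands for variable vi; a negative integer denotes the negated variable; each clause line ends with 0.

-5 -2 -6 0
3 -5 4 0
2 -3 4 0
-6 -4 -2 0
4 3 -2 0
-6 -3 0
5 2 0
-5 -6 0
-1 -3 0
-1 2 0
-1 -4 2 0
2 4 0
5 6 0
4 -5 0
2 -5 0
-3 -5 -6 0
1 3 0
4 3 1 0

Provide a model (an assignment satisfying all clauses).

v1=T, v2=T, v3=F, v4=T, v5=T, v6=F

Set v1 = True and propagate.
  then v3 is forced to False.
  then v2 is forced to True.
  then v4 is forced to True.
  then v6 is forced to False.
  then v5 is forced to True.
Every clause has at least one true literal under this assignment.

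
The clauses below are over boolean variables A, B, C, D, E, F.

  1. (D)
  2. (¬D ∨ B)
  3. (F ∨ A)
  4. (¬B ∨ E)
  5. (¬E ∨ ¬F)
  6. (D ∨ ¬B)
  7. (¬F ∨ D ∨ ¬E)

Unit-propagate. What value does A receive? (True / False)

(D) is a unit clause: D = True.
(¬D ∨ B) with D = True leaves only B, so B = True.
(¬B ∨ E) with B = True leaves only E, so E = True.
(¬E ∨ ¬F) with E = True leaves only ¬F, so F = False.
(F ∨ A): since F = False, the clause reduces to (A). A = True.

True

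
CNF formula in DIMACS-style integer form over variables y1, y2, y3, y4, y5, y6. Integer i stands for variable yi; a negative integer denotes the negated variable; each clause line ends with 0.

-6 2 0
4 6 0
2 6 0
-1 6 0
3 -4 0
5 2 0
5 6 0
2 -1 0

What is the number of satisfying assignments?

Case analysis on y6 and y2:
  y6=1, y2=1: y1, y5 free; 3 ways for (y3,y4) × 2^2 = 12.
  y6=1, y2=0: a clause becomes empty — 0.
  y6=0, y2=1: remaining (y1,y3,y4,y5) ∈ {(0,1,1,1)} — 1.
  y6=0, y2=0: a clause becomes empty — 0.
Total: 12 + 0 + 1 + 0 = 13.

13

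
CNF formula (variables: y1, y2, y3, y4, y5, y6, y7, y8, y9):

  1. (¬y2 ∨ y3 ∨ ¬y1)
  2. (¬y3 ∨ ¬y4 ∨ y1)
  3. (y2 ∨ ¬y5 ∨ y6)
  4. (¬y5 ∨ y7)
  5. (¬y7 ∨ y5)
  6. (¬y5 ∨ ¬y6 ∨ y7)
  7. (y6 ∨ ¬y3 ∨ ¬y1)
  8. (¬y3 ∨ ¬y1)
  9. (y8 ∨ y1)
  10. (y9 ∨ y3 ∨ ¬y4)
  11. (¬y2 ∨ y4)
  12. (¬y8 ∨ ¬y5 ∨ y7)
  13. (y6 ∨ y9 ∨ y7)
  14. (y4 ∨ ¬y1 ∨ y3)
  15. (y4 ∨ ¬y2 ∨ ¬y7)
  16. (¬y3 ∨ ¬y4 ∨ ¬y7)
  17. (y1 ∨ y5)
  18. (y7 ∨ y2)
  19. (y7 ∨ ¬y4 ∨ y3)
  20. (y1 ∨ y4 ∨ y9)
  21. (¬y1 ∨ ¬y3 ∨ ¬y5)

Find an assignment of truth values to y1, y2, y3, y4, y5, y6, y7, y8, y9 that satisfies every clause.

y1=False  y2=False  y3=True  y4=False  y5=True  y6=True  y7=True  y8=True  y9=True

Check each clause:
  1. (¬y2 ∨ y3 ∨ ¬y1) — y3 is true.
  2. (¬y3 ∨ ¬y4 ∨ y1) — ¬y4 is true.
  3. (¬y5 ∨ y6 ∨ y2) — y6 is true.
  4. (y7 ∨ ¬y5) — y7 is true.
  5. (y5 ∨ ¬y7) — y5 is true.
  6. (¬y5 ∨ ¬y6 ∨ y7) — y7 is true.
  7. (¬y3 ∨ ¬y1 ∨ y6) — ¬y1 is true.
  8. (¬y3 ∨ ¬y1) — ¬y1 is true.
  9. (y8 ∨ y1) — y8 is true.
  10. (y9 ∨ ¬y4 ∨ y3) — y9 is true.
  11. (y4 ∨ ¬y2) — ¬y2 is true.
  12. (¬y8 ∨ y7 ∨ ¬y5) — y7 is true.
  13. (y6 ∨ y9 ∨ y7) — y9 is true.
  14. (¬y1 ∨ y4 ∨ y3) — y3 is true.
  15. (¬y7 ∨ ¬y2 ∨ y4) — ¬y2 is true.
  16. (¬y7 ∨ ¬y4 ∨ ¬y3) — ¬y4 is true.
  17. (y5 ∨ y1) — y5 is true.
  18. (y7 ∨ y2) — y7 is true.
  19. (y7 ∨ ¬y4 ∨ y3) — y3 is true.
  20. (y9 ∨ y4 ∨ y1) — y9 is true.
  21. (¬y5 ∨ ¬y1 ∨ ¬y3) — ¬y1 is true.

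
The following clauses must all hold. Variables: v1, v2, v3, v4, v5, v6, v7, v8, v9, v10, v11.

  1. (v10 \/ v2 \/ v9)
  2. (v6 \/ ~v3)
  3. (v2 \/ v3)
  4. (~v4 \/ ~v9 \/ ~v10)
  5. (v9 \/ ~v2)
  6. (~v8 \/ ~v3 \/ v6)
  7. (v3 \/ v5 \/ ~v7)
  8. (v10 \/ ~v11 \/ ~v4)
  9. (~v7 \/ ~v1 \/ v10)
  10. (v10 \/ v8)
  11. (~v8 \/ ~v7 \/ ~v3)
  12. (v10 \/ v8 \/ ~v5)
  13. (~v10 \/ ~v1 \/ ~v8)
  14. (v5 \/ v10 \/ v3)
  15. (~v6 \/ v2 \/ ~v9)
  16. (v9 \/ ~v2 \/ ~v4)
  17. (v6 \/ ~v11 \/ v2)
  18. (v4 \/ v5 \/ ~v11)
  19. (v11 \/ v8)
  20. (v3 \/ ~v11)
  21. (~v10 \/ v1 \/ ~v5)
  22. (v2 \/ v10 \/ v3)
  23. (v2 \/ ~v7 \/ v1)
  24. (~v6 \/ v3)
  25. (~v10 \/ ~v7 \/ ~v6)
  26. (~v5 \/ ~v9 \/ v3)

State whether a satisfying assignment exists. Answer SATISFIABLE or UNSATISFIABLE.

SATISFIABLE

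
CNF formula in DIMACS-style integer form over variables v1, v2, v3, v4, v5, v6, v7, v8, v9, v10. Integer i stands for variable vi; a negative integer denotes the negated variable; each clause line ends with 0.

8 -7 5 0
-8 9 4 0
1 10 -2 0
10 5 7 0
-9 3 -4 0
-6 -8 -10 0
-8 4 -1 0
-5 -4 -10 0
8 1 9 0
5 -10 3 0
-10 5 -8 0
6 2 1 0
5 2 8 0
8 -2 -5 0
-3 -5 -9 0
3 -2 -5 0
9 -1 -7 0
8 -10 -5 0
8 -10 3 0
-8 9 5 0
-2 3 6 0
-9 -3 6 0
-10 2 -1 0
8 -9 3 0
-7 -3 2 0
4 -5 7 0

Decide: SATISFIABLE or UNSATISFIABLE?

SATISFIABLE

Branch on v1: take v1 = True.
For the remaining variables, v2 = False, v3 = False, v4 = True, v5 = True, v6 = False, v7 = False, v8 = False, v9 = False, v10 = False works.
So v1=1, v2=0, v3=0, v4=1, v5=1, v6=0, v7=0, v8=0, v9=0, v10=0 is a satisfying assignment.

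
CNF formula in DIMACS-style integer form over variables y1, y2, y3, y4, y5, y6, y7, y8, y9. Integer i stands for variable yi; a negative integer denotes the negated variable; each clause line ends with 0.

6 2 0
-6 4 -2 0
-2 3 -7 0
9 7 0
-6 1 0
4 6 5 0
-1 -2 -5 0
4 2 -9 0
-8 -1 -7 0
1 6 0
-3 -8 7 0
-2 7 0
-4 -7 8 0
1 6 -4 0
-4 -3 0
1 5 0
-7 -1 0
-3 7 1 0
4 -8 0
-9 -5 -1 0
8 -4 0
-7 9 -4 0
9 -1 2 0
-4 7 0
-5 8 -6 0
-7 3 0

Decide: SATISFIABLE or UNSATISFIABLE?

UNSATISFIABLE

y7 = True:
  propagation gives y1=False, y6=False; an empty clause results — contradiction.
y7 = False:
  propagation gives y9=True, y2=False, y6=True, y1=True; an empty clause results — contradiction.
Every branch closes, so no satisfying assignment exists.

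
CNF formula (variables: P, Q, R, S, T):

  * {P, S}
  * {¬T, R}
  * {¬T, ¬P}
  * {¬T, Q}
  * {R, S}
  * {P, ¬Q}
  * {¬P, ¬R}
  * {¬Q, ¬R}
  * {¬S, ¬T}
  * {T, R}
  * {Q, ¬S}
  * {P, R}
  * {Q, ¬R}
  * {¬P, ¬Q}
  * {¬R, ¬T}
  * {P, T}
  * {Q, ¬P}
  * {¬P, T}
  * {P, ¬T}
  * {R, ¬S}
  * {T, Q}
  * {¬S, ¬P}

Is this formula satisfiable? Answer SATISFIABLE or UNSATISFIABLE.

UNSATISFIABLE

P = True:
  propagation gives T=False; an empty clause results — contradiction.
P = False:
  propagation gives S=True, Q=False; an empty clause results — contradiction.
Every branch closes, so no satisfying assignment exists.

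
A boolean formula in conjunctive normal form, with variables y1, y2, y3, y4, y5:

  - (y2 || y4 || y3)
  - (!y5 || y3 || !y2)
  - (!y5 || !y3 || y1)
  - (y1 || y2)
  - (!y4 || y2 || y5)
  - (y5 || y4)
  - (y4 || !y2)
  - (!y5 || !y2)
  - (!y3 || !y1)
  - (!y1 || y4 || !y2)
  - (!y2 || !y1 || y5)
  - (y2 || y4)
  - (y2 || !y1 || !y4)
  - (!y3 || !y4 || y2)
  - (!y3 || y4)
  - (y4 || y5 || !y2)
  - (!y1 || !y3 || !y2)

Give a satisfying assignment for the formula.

y1 = False  y2 = True  y3 = True  y4 = True  y5 = False

Branch on y1: take y1 = False.
  then y2 is forced to True.
  then y4 is forced to True.
  then y5 is forced to False.
y3 is now unconstrained; take y3 = True.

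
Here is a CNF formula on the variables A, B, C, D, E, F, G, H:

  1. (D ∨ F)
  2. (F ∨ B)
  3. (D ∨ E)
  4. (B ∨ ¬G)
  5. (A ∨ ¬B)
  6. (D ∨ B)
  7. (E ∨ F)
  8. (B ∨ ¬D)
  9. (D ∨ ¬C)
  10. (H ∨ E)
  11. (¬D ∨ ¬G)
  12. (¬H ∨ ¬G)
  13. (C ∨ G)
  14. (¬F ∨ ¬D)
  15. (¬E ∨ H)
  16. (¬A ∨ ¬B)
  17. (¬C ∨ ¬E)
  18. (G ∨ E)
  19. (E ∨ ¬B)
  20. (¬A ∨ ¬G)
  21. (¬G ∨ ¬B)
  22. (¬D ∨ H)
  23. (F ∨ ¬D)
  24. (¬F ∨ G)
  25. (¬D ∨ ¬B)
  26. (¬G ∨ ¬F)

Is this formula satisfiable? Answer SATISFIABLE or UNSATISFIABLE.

UNSATISFIABLE

D = True:
  propagation gives B=True; an empty clause results — contradiction.
D = False:
  propagation gives F=True, E=True, B=True, A=True; an empty clause results — contradiction.
Every branch closes, so no satisfying assignment exists.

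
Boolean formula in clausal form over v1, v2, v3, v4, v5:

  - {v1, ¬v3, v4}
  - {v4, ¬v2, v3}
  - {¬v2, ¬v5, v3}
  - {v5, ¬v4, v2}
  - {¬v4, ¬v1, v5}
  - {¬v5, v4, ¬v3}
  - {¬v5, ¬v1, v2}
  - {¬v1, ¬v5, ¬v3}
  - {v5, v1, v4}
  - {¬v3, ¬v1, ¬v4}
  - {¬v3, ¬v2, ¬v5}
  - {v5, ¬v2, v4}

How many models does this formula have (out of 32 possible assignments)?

7

The models are:
  v1=F v2=F v3=F v4=F v5=T
  v1=F v2=F v3=F v4=T v5=T
  v1=F v2=F v3=T v4=T v5=T
  v1=F v2=T v3=F v4=T v5=F
  v1=F v2=T v3=T v4=T v5=F
  v1=T v2=F v3=F v4=F v5=F
  v1=T v2=F v3=T v4=F v5=F
Count: 7.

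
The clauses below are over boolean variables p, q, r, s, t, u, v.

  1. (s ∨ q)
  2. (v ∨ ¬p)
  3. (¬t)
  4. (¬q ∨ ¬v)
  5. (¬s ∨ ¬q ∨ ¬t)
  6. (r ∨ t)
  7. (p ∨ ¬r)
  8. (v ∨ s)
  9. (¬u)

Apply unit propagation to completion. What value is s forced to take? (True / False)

(¬t) is a unit clause: t = False.
In (t ∨ r), t is now false; r must hold, so r = True.
From (p ∨ ¬r) and r = True: p = True.
From (v ∨ ¬p) and p = True: v = True.
From (¬q ∨ ¬v) and v = True: q = False.
In (q ∨ s), q is now false; s must hold, so s = True.

True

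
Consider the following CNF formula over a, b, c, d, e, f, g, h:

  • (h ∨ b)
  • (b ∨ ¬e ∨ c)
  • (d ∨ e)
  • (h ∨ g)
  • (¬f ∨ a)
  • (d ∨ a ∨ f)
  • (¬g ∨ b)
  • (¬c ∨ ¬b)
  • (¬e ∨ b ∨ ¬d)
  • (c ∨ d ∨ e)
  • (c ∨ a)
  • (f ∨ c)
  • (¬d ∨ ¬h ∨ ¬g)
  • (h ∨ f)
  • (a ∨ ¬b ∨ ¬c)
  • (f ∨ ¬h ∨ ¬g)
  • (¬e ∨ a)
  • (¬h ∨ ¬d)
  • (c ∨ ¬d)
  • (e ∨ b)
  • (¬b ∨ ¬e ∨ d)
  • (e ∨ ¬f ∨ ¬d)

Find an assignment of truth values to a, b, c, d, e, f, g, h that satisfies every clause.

a=T, b=F, c=T, d=F, e=T, f=F, g=F, h=T

Check each clause:
  1. (b ∨ h) — h is true.
  2. (c ∨ b ∨ ¬e) — c is true.
  3. (d ∨ e) — e is true.
  4. (h ∨ g) — h is true.
  5. (a ∨ ¬f) — a is true.
  6. (f ∨ a ∨ d) — a is true.
  7. (¬g ∨ b) — ¬g is true.
  8. (¬c ∨ ¬b) — ¬b is true.
  9. (¬d ∨ ¬e ∨ b) — ¬d is true.
  10. (d ∨ e ∨ c) — c is true.
  11. (c ∨ a) — a is true.
  12. (f ∨ c) — c is true.
  13. (¬d ∨ ¬h ∨ ¬g) — ¬g is true.
  14. (f ∨ h) — h is true.
  15. (¬b ∨ ¬c ∨ a) — a is true.
  16. (f ∨ ¬h ∨ ¬g) — ¬g is true.
  17. (¬e ∨ a) — a is true.
  18. (¬d ∨ ¬h) — ¬d is true.
  19. (c ∨ ¬d) — c is true.
  20. (b ∨ e) — e is true.
  21. (d ∨ ¬b ∨ ¬e) — ¬b is true.
  22. (¬f ∨ e ∨ ¬d) — ¬f is true.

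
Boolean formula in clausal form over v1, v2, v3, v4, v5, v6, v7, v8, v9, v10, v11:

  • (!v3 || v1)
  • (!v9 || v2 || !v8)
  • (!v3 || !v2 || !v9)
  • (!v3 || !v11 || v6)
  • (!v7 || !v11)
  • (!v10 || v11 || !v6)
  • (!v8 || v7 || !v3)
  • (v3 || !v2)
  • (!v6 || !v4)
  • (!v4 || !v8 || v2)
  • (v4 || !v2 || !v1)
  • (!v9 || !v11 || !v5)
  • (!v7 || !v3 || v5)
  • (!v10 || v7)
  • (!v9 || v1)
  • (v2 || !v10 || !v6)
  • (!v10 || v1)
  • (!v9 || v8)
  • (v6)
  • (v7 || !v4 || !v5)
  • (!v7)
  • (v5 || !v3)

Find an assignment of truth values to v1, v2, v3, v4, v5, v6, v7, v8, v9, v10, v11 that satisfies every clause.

(v6) is a unit clause, so v6 = True.
(!v4) is a unit clause, so v4 = False.
Unit propagation: (!v7) forces v7 = False.
The clause (!v10) is unit: v10 must be False.
v9 occurs only negated in the remaining clauses — set v9 = False.
Try v1 = True.
  then v2 is forced to False.
Set v3 = False and propagate.
v5, v8, v11 are now unconstrained; take v5 = True, v8 = False, v11 = True.
Every clause has at least one true literal under this assignment.

v1 = 1, v2 = 0, v3 = 0, v4 = 0, v5 = 1, v6 = 1, v7 = 0, v8 = 0, v9 = 0, v10 = 0, v11 = 1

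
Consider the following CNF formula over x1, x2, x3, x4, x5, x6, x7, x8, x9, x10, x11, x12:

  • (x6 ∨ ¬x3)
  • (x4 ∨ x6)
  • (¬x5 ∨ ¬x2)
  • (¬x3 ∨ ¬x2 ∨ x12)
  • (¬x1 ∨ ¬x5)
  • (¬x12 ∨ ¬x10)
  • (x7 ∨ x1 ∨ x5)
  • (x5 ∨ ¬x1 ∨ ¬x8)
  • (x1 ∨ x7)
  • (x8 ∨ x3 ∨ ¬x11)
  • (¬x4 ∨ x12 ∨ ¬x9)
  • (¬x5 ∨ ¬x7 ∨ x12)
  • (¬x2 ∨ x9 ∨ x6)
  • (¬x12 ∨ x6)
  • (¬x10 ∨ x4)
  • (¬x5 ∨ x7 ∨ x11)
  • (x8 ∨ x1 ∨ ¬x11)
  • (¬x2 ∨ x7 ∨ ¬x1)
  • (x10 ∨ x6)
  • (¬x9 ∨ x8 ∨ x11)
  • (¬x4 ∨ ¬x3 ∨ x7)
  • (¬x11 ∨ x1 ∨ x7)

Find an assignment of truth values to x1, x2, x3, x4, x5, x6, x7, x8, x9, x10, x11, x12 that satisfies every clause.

x1 = F, x2 = F, x3 = T, x4 = T, x5 = F, x6 = T, x7 = T, x8 = F, x9 = F, x10 = T, x11 = F, x12 = F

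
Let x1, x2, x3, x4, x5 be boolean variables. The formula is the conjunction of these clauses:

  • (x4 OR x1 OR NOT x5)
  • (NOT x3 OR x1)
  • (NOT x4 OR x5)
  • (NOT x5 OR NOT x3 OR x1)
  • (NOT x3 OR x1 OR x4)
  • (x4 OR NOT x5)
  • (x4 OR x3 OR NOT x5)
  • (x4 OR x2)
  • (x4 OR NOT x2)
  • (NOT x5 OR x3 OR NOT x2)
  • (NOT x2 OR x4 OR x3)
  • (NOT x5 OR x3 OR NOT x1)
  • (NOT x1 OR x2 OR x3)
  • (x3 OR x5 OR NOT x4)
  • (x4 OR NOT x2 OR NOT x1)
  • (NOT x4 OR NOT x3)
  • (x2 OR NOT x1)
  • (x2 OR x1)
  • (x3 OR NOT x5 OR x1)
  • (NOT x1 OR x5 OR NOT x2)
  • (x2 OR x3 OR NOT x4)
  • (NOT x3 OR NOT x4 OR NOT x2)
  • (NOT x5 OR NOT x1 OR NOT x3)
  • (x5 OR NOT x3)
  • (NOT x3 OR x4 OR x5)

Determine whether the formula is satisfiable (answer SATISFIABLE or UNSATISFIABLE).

x3 = True:
  propagation gives x1=True, x4=False, x5=False; an empty clause results — contradiction.
x3 = False:
  x2 = True:
    propagation gives x4=True, x5=True; an empty clause results — contradiction.
  x2 = False:
    propagation gives x4=True; an empty clause results — contradiction.
Every branch closes, so no satisfying assignment exists.

UNSATISFIABLE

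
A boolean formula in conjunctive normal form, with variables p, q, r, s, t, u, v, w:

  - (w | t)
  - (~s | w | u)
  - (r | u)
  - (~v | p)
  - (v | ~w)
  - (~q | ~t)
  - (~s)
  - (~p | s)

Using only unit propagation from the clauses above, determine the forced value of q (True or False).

Unit clause (~s) sets s = False.
(s | ~p) with s = False leaves only ~p, so p = False.
(~v | p) with p = False leaves only ~v, so v = False.
In (~w | v), v is now false; ~w must hold, so w = False.
In (t | w), w is now false; t must hold, so t = True.
From (~t | ~q) and t = True: q = False.

False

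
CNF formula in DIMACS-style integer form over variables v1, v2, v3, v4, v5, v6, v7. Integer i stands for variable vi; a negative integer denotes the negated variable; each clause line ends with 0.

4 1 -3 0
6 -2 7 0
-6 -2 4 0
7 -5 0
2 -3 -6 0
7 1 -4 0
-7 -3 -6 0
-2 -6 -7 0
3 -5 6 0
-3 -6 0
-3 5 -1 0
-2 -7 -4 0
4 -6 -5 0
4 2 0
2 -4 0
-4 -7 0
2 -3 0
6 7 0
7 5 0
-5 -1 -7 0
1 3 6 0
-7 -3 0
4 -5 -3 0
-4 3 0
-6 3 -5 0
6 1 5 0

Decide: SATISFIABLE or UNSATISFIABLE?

SATISFIABLE

Try v1 = True.
Set v2 = True and propagate.
Branch on v3: take v3 = False.
  then v4 is forced to False.
  then v6 is forced to False.
  then v7 is forced to True.
  then v5 is forced to False.
So v1 = T, v2 = T, v3 = F, v4 = F, v5 = F, v6 = F, v7 = T is a satisfying assignment.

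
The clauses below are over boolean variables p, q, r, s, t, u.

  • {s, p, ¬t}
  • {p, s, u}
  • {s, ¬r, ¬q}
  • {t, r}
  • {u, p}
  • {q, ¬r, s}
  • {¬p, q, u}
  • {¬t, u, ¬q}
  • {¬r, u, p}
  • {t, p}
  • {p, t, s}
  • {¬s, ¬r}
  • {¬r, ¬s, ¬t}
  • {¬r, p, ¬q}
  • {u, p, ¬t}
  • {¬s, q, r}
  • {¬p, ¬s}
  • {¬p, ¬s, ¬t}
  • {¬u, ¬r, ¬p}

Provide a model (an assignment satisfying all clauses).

p=True, q=False, r=False, s=False, t=True, u=True

Check each clause:
  1. {s, ¬t, p} — p is true.
  2. {s, u, p} — p is true.
  3. {¬q, ¬r, s} — ¬r is true.
  4. {r, t} — t is true.
  5. {u, p} — p is true.
  6. {s, ¬r, q} — ¬r is true.
  7. {u, q, ¬p} — u is true.
  8. {¬q, u, ¬t} — u is true.
  9. {u, ¬r, p} — p is true.
  10. {p, t} — p is true.
  11. {p, s, t} — p is true.
  12. {¬s, ¬r} — ¬s is true.
  13. {¬r, ¬t, ¬s} — ¬s is true.
  14. {¬q, p, ¬r} — p is true.
  15. {¬t, u, p} — p is true.
  16. {q, r, ¬s} — ¬s is true.
  17. {¬p, ¬s} — ¬s is true.
  18. {¬t, ¬p, ¬s} — ¬s is true.
  19. {¬u, ¬r, ¬p} — ¬r is true.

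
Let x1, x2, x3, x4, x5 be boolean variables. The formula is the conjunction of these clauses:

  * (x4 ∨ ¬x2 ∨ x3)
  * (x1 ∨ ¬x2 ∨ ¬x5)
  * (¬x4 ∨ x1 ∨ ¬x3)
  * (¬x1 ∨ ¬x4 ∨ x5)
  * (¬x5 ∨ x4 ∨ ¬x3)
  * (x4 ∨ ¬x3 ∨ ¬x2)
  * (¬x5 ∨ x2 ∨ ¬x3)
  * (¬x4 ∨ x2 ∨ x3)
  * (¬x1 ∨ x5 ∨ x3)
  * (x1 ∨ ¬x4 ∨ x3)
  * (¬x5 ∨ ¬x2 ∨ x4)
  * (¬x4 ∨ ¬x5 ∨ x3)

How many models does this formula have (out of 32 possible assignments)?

Satisfying assignments:
  x1=F x2=F x3=F x4=F x5=F
  x1=F x2=F x3=F x4=F x5=T
  x1=F x2=F x3=T x4=F x5=F
  x1=T x2=F x3=F x4=F x5=T
  x1=T x2=F x3=T x4=F x5=F
  x1=T x2=T x3=T x4=T x5=T
Count: 6.

6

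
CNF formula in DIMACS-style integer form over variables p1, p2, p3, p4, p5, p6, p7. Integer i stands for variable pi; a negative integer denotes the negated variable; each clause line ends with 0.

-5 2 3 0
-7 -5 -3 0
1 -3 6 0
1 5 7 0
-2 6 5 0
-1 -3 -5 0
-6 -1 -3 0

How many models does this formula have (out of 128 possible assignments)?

Split on p3, then p5.
  p3=T, p5=T: remaining (p1,p2,p4,p6,p7) ∈ {(F,F,F,T,F); (F,F,T,T,F); (F,T,F,T,F); (F,T,T,T,F)} — 4.
  p3=T, p5=F: p4 free; 4 ways for (p1,p2,p6,p7) × 2^1 = 8.
  p3=F, p5=T: forces p2=T; p1, p4, p6, p7 free → 2^4 = 16.
  p3=F, p5=F: p4 free; 9 ways for (p1,p2,p6,p7) × 2^1 = 18.
Total: 4 + 8 + 16 + 18 = 46.

46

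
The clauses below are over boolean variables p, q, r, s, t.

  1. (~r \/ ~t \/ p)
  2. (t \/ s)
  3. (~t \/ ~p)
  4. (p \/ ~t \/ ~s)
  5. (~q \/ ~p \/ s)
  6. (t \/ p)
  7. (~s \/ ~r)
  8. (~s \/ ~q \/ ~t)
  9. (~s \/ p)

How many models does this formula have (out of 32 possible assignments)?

The models are:
  p=0 q=0 r=0 s=0 t=1
  p=0 q=1 r=0 s=0 t=1
  p=1 q=0 r=0 s=1 t=0
  p=1 q=1 r=0 s=1 t=0
That's 4 in total.

4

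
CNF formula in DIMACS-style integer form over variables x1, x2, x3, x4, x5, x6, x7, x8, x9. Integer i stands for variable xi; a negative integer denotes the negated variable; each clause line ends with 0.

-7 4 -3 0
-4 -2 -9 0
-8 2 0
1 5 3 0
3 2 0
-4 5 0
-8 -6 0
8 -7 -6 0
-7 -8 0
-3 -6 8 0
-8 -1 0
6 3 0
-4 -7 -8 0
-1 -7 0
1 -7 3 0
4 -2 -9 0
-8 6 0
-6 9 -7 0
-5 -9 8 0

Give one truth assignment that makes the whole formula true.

x1=1  x2=1  x3=0  x4=1  x5=1  x6=1  x7=0  x8=0  x9=0

Check each clause:
  1. (~x3 | ~x7 | x4) — ~x7 is true.
  2. (~x4 | ~x2 | ~x9) — ~x9 is true.
  3. (x2 | ~x8) — ~x8 is true.
  4. (x5 | x3 | x1) — x1 is true.
  5. (x2 | x3) — x2 is true.
  6. (~x4 | x5) — x5 is true.
  7. (~x8 | ~x6) — ~x8 is true.
  8. (~x6 | x8 | ~x7) — ~x7 is true.
  9. (~x8 | ~x7) — ~x8 is true.
  10. (x8 | ~x3 | ~x6) — ~x3 is true.
  11. (~x1 | ~x8) — ~x8 is true.
  12. (x3 | x6) — x6 is true.
  13. (~x7 | ~x4 | ~x8) — ~x8 is true.
  14. (~x7 | ~x1) — ~x7 is true.
  15. (x1 | ~x7 | x3) — ~x7 is true.
  16. (~x9 | ~x2 | x4) — x4 is true.
  17. (~x8 | x6) — ~x8 is true.
  18. (~x7 | x9 | ~x6) — ~x7 is true.
  19. (~x5 | ~x9 | x8) — ~x9 is true.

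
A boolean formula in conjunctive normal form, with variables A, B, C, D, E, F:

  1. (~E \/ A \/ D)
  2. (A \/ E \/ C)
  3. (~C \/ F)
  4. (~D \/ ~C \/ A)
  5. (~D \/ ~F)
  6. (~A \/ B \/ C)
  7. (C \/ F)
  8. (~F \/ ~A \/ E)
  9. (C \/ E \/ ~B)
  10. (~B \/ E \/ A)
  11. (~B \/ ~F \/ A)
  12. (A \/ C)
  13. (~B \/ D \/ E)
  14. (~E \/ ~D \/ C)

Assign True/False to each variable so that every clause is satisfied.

A = 1  B = 1  C = 0  D = 0  E = 1  F = 1

Check each clause:
  1. (A \/ D \/ ~E) — A is true.
  2. (C \/ A \/ E) — A is true.
  3. (~C \/ F) — ~C is true.
  4. (~D \/ A \/ ~C) — A is true.
  5. (~D \/ ~F) — ~D is true.
  6. (C \/ ~A \/ B) — B is true.
  7. (C \/ F) — F is true.
  8. (~A \/ ~F \/ E) — E is true.
  9. (~B \/ C \/ E) — E is true.
  10. (~B \/ A \/ E) — A is true.
  11. (~F \/ A \/ ~B) — A is true.
  12. (A \/ C) — A is true.
  13. (E \/ D \/ ~B) — E is true.
  14. (~D \/ ~E \/ C) — ~D is true.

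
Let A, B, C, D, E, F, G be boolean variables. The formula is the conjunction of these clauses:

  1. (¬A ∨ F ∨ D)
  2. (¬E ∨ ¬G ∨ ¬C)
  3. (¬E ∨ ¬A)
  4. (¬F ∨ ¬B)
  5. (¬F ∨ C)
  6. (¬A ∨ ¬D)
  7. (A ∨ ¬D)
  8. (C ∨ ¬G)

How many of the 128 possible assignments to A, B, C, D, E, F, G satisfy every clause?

Split on A, then C.
  A=1, C=1: remaining (B,D,E,F,G) ∈ {(0,0,0,1,0); (0,0,0,1,1)} — 2.
  A=1, C=0: a clause becomes empty — 0.
  A=0, C=1: 9 of the 32 assignments to (B,D,E,F,G) work.
  A=0, C=0: remaining (B,D,E,F,G) ∈ {(0,0,0,0,0); (0,0,1,0,0); (1,0,0,0,0); (1,0,1,0,0)} — 4.
Total: 2 + 0 + 9 + 4 = 15.

15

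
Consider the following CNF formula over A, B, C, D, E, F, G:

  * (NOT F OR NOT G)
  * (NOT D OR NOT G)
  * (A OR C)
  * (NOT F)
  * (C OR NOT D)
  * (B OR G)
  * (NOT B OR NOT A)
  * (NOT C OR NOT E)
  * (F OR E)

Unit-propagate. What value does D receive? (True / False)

False

(NOT F) stands alone — F = False.
(E OR F) with F = False leaves only E, so E = True.
From (NOT E OR NOT C) and E = True: C = False.
(A OR C) with C = False leaves only A, so A = True.
In (NOT D OR C), C is now false; NOT D must hold, so D = False.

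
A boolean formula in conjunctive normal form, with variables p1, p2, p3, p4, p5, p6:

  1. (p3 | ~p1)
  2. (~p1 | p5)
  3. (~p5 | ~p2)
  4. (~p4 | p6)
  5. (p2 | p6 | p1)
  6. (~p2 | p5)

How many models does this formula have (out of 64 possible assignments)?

11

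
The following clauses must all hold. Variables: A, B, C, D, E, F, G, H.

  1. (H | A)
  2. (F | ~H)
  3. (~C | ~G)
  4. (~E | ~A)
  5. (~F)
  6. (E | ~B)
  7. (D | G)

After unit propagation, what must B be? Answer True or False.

False

Unit clause (~F) sets F = False.
In (~H | F), F is now false; ~H must hold, so H = False.
From (A | H) and H = False: A = True.
(~A | ~E): since A = True, the clause reduces to (~E). E = False.
From (~B | E) and E = False: B = False.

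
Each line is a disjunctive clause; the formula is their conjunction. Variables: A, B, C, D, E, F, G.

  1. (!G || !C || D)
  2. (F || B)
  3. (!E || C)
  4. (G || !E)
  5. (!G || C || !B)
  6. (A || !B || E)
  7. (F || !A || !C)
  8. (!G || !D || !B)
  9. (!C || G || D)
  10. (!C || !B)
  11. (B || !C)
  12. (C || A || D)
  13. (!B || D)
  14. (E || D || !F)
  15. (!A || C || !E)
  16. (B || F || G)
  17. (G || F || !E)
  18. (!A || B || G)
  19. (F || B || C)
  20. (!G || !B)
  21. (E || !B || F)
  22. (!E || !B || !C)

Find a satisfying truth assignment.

A=T, B=F, C=F, D=T, E=F, F=T, G=T

Try A = True.
Try B = False.
  then F is forced to True.
  then C is forced to False.
  then E is forced to False.
  then D is forced to True.
  then G is forced to True.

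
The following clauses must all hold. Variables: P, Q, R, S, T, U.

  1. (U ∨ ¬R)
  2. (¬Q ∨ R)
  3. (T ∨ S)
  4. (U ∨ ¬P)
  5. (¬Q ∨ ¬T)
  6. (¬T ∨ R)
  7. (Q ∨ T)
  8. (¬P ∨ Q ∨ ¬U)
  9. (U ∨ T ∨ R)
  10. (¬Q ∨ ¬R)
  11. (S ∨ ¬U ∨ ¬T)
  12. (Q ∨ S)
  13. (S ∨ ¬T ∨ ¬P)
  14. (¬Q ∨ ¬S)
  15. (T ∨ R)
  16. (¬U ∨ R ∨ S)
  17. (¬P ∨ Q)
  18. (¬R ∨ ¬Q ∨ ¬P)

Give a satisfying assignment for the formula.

P occurs only negated in the remaining clauses — set P = False.
Branch on Q: take Q = False.
  then T is forced to True.
  then R is forced to True.
  then U is forced to True.
  then S is forced to True.

P=False, Q=False, R=True, S=True, T=True, U=True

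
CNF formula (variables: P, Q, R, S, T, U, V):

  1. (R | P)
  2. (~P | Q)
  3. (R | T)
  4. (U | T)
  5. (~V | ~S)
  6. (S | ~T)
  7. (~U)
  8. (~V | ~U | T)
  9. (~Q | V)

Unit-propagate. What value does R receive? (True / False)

(~U) stands alone — U = False.
From (T | U) and U = False: T = True.
(S | ~T) with T = True leaves only S, so S = True.
From (~V | ~S) and S = True: V = False.
In (V | ~Q), V is now false; ~Q must hold, so Q = False.
(~P | Q): since Q = False, the clause reduces to (~P). P = False.
From (R | P) and P = False: R = True.

True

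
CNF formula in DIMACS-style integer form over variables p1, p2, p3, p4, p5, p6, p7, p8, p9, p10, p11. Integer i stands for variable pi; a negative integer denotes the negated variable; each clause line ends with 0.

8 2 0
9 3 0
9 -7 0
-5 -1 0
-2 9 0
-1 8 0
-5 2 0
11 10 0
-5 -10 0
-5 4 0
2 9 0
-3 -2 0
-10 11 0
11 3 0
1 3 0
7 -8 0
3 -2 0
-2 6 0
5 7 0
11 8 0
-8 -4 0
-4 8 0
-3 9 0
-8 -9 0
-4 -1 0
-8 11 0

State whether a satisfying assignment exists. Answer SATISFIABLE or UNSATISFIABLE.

UNSATISFIABLE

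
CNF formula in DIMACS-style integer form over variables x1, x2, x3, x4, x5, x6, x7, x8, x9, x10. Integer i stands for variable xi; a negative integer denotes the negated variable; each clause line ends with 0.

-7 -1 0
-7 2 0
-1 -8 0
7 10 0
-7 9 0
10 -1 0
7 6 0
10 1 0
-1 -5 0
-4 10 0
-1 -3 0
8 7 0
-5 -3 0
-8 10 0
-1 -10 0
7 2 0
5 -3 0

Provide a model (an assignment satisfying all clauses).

Pure literal: x2 appears only positively; assign x2 = True.
x3 occurs only negated in the remaining clauses — set x3 = False.
Try x1 = False.
  then x10 is forced to True.
Set x6 = True and propagate.
The remaining clauses are satisfied by x4 = True, x5 = False, x7 = True, x8 = True, x9 = True.

x1 = False  x2 = True  x3 = False  x4 = True  x5 = False  x6 = True  x7 = True  x8 = True  x9 = True  x10 = True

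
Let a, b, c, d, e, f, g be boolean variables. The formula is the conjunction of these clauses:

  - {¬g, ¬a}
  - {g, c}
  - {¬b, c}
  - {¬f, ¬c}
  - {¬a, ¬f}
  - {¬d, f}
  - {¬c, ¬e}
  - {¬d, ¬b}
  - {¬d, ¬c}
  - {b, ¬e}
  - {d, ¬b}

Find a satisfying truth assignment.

a=F  b=F  c=F  d=F  e=F  f=T  g=T

Check each clause:
  1. {¬a, ¬g} — ¬a is true.
  2. {c, g} — g is true.
  3. {c, ¬b} — ¬b is true.
  4. {¬f, ¬c} — ¬c is true.
  5. {¬f, ¬a} — ¬a is true.
  6. {f, ¬d} — ¬d is true.
  7. {¬e, ¬c} — ¬e is true.
  8. {¬b, ¬d} — ¬d is true.
  9. {¬c, ¬d} — ¬d is true.
  10. {b, ¬e} — ¬e is true.
  11. {¬b, d} — ¬b is true.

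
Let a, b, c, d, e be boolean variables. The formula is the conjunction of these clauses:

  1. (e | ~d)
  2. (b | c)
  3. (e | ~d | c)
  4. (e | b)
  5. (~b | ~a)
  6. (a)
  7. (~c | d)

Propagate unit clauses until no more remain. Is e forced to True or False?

True

Unit clause (a) sets a = True.
(~a | ~b): since a = True, the clause reduces to (~b). b = False.
(c | b): since b = False, the clause reduces to (c). c = True.
From (e | b) and b = False: e = True.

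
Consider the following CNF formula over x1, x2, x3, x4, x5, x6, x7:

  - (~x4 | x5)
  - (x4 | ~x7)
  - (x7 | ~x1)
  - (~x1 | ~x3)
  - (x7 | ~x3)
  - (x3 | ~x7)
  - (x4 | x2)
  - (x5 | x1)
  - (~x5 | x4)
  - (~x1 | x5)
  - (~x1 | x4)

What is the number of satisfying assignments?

8

Split on x1, then x4.
  x1=T, x4=T: a clause becomes empty — 0.
  x1=T, x4=F: a clause becomes empty — 0.
  x1=F, x4=T: x2, x6 free; 2 ways for (x3,x5,x7) × 2^2 = 8.
  x1=F, x4=F: a clause becomes empty — 0.
Total: 0 + 0 + 8 + 0 = 8.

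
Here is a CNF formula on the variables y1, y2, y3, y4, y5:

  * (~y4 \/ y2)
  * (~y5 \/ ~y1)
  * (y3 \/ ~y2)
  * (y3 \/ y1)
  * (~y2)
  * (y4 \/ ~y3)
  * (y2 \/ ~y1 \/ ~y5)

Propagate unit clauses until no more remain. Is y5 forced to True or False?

False

(~y2) is a unit clause: y2 = False.
In (y2 \/ ~y4), y2 is now false; ~y4 must hold, so y4 = False.
(~y3 \/ y4): since y4 = False, the clause reduces to (~y3). y3 = False.
From (y3 \/ y1) and y3 = False: y1 = True.
(~y5 \/ ~y1): since y1 = True, the clause reduces to (~y5). y5 = False.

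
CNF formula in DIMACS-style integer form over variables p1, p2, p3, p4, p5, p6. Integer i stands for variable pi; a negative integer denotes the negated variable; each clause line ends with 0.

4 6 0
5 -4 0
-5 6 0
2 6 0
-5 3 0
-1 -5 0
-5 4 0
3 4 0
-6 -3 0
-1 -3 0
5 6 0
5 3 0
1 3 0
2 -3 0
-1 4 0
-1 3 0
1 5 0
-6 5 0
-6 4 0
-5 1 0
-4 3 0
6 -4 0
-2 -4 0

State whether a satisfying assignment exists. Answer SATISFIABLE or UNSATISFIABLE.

p5 = True:
  propagation gives p6=True, p3=True; an empty clause results — contradiction.
p5 = False:
  propagation gives p4=False, p6=True; an empty clause results — contradiction.
Every branch closes, so no satisfying assignment exists.

UNSATISFIABLE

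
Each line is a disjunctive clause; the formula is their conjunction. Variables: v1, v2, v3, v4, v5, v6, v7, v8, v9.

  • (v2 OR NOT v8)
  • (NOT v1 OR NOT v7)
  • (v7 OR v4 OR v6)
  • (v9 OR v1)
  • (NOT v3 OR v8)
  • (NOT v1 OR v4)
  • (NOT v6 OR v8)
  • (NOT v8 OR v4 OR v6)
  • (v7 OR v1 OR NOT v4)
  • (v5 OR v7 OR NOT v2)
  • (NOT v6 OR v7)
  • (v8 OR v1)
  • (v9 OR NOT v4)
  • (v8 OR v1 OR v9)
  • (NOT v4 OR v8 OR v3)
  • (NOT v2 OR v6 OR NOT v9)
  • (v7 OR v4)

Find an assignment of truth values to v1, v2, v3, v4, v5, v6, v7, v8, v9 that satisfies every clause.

v1 = 0, v2 = 1, v3 = 1, v4 = 0, v5 = 1, v6 = 1, v7 = 1, v8 = 1, v9 = 1

v5 occurs only positively in the remaining clauses — set v5 = True.
Set v1 = False and propagate.
  then v9 is forced to True.
  then v8 is forced to True.
  then v2 is forced to True.
  then v6 is forced to True.
  then v7 is forced to True.
v3, v4 are now unconstrained; take v3 = True, v4 = False.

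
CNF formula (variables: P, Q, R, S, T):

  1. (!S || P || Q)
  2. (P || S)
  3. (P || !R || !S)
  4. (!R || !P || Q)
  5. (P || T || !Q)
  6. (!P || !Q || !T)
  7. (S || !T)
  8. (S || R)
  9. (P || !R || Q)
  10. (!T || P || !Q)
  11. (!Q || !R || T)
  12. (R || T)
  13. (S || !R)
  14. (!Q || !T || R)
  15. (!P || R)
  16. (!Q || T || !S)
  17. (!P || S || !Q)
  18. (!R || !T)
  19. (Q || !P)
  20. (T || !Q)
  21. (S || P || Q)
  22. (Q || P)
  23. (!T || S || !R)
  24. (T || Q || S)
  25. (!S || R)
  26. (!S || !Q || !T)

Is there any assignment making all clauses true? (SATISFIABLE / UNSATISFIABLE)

UNSATISFIABLE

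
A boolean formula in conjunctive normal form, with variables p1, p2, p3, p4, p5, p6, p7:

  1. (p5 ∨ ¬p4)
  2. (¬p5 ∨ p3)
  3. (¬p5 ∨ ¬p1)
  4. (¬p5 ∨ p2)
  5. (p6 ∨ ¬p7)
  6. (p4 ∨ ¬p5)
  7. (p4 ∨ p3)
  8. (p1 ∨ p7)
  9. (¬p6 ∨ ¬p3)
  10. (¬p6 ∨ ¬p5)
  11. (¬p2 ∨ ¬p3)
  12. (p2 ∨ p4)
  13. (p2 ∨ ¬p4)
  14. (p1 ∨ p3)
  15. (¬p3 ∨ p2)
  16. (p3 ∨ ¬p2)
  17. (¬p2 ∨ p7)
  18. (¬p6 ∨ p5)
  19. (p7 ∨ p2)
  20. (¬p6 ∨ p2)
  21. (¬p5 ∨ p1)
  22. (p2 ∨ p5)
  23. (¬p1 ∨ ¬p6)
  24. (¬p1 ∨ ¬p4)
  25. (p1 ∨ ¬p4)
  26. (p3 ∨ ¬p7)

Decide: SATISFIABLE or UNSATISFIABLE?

UNSATISFIABLE

p2 = True:
  propagation gives p3=False; an empty clause results — contradiction.
p2 = False:
  propagation gives p5=False; an empty clause results — contradiction.
Every branch closes, so no satisfying assignment exists.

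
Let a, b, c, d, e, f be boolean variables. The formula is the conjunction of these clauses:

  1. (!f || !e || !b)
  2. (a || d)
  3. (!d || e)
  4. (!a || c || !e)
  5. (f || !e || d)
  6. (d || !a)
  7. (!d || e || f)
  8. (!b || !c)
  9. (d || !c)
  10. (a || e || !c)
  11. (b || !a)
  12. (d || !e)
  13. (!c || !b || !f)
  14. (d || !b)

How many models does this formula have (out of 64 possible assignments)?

5

The models are:
  a=0 b=0 c=0 d=1 e=1 f=0
  a=0 b=0 c=0 d=1 e=1 f=1
  a=0 b=0 c=1 d=1 e=1 f=0
  a=0 b=0 c=1 d=1 e=1 f=1
  a=0 b=1 c=0 d=1 e=1 f=0
That's 5 in total.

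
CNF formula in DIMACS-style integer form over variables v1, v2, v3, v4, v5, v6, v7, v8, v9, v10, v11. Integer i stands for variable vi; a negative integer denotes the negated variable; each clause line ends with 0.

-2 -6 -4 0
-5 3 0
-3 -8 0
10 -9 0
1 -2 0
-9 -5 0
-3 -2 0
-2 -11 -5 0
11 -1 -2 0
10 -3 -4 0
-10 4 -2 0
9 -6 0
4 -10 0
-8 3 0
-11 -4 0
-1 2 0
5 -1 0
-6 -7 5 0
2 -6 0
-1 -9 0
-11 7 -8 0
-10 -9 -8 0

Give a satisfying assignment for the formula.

v6 occurs only negated in the remaining clauses — set v6 = False.
Pure literal: v8 appears only negated; assign v8 = False.
Try v1 = False.
  then v2 is forced to False.
Try v3 = False.
  then v5 is forced to False.
The remaining clauses are satisfied by v4 = False, v7 = False, v9 = False, v10 = False, v11 = False.

v1=0, v2=0, v3=0, v4=0, v5=0, v6=0, v7=0, v8=0, v9=0, v10=0, v11=0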